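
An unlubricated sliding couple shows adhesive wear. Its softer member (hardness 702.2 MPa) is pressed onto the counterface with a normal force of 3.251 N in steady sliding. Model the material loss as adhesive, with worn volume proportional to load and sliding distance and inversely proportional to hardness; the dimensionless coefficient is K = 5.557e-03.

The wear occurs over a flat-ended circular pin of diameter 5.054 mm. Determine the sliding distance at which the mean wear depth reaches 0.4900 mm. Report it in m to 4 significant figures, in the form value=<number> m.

The algebra maintains full float precision; intermediate values appear rounded; a single final rounding: four significant figures.
Convert: Hardness H = 702.2 MPa = 7.022e+08 Pa.
Convert: Pin diameter d = 5.054 mm = 0.005054 m. Contact area A = π·d²/4 = π·(0.005054 m)²/4 = 2.006e-05 m².
Convert: Depth limit h_lim = 0.4900 mm = 4.900e-04 m.
As SI base values: W = 3.251 N, H = 7.022e+08 Pa, K = 5.557e-03.
Volume at the limit: V_lim = h_lim·A = 4.900e-04 · 2.006e-05 = 9.830e-09 m³.
Thus life L = V_lim·H/(K·W) = 9.830e-09 · 7.022e+08 / (5.557e-03 · 3.251) = 382.1 m.

value=382.1 m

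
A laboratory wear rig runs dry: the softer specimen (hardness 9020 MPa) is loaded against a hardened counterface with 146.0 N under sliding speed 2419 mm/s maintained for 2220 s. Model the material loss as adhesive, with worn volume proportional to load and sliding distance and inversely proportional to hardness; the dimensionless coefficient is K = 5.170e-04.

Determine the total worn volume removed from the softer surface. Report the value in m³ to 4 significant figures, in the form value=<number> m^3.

value=4.494e-08 m^3

The intermediates are printed rounded — all working math holds full float precision; a single final rounding: four significant digits.
Sliding speed v = 2419 mm/s = 2.419 m/s. Distance covered L = v·t = 2.419 m/s × 2220 s = 5370 m.
Hardness H = 9020 MPa = 9.020e+09 Pa.
As SI base values: W = 146.0 N, H = 9.020e+09 Pa, K = 5.170e-04.
The Archard volume V = K·W·L/H = 5.170e-04 · 146.0 · 5370 / 9.020e+09 = 4.494e-08 m³.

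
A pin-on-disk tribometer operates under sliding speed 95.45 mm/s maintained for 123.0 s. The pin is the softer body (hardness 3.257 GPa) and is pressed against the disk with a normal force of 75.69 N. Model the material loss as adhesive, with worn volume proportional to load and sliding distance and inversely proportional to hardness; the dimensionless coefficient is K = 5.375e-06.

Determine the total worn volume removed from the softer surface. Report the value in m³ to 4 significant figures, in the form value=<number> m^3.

value=1.466e-12 m^3

The algebra holds exact precision — intermediate values are displayed rounded, and a single final rounding: 4 significant figures.
Sliding speed v = 95.45 mm/s = 0.09545 m/s. Distance covered L = v·t = 0.09545 m/s × 123.0 s = 11.74 m.
Hardness H = 3.257 GPa = 3.257e+09 Pa.
Collected in SI base units: W = 75.69 N, H = 3.257e+09 Pa, K = 5.375e-06.
Wear volume V = K·W·L/H = 5.375e-06 · 75.69 · 11.74 / 3.257e+09 = 1.466e-12 m³.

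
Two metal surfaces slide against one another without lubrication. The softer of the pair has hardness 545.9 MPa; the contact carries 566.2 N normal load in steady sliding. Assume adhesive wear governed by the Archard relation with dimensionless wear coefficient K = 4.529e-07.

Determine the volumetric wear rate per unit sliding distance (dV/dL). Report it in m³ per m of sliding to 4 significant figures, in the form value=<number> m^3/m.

value=4.697e-13 m^3/m

The intermediates are displayed rounded; every step keeps full precision. Rounded once at the end to four significant figures.
Hardness H = 545.9 MPa = 5.459e+08 Pa.
In SI base units: W = 566.2 N, H = 5.459e+08 Pa, K = 4.529e-07.
Volumetric rate dV/dL = K·W/H: 4.529e-07 · 566.2 / 5.459e+08 = 4.697e-13 m³/m.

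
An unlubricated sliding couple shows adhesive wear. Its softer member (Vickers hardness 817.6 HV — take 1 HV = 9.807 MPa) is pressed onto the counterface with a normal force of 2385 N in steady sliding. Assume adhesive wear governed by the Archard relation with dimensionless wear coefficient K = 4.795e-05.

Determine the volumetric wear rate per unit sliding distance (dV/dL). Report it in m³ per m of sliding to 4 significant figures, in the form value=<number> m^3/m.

value=1.426e-11 m^3/m

The algebra runs at exact precision — intermediate values are shown rounded — a lone final rounding: 4 significant digits.
Convert: Hardness H = 817.6 HV × 9.807 MPa/HV = 8018 MPa = 8.018e+09 Pa.
As SI base values: W = 2385 N, H = 8.018e+09 Pa, K = 4.795e-05.
Rate of wear dV/dL = K·W/H (no L dependence): 4.795e-05 · 2385 / 8.018e+09 = 1.426e-11 m³/m.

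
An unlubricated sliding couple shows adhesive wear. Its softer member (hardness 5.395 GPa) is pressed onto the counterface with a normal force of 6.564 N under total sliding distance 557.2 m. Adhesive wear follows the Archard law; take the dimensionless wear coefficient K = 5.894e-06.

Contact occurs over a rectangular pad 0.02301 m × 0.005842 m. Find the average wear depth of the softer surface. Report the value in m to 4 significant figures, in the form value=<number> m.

All working math maintains exact precision; intermediates are displayed rounded, and a single final rounding: 4 significant figures.
Convert: Hardness H = 5.395 GPa = 5.395e+09 Pa.
Convert: Contact area A = 0.02301 m × 0.005842 m = 1.344e-04 m².
Working in SI base units: W = 6.564 N, H = 5.395e+09 Pa, K = 5.894e-06.
Worn volume V = K·W·L/H = 5.894e-06 · 6.564 · 557.2 / 5.395e+09 = 3.996e-12 m³.
Depth h = V/A = 3.996e-12 / 1.344e-04 = 2.972e-08 m.

value=2.972e-08 m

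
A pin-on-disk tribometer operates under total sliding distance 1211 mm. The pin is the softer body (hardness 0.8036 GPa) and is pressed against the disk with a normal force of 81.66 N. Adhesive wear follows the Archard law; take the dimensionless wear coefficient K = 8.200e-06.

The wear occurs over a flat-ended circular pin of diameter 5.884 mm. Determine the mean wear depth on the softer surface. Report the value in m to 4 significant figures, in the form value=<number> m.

value=3.711e-08 m

The intermediates are printed rounded — every step maintains full precision, and one last rounding to 4 significant figures.
Convert: The distance L = 1211 mm = 1.211 m.
Convert: Hardness H = 0.8036 GPa = 8.036e+08 Pa.
Convert: Pin diameter d = 5.884 mm = 0.005884 m. Contact area A = π·d²/4 = π·(0.005884 m)²/4 = 2.719e-05 m².
In SI base units: W = 81.66 N, H = 8.036e+08 Pa, K = 8.200e-06.
Archard volume V = K·W·L/H = 8.200e-06 · 81.66 · 1.211 / 8.036e+08 = 1.009e-12 m³.
Depth of wear h = V/A = 1.009e-12 / 2.719e-05 = 3.711e-08 m.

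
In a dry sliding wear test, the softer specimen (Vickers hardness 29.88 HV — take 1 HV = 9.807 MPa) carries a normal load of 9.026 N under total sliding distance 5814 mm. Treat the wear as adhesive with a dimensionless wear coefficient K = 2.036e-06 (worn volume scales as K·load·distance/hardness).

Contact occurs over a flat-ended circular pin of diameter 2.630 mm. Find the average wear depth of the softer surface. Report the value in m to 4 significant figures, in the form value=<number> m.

All working math maintains full precision. The intermediates are shown rounded — one final rounding, at 4 significant digits.
Convert: Total distance L = 5814 mm = 5.814 m.
Convert: Hardness H = 29.88 HV × 9.807 MPa/HV = 293.0 MPa = 2.930e+08 Pa.
Convert: Pin diameter d = 2.630 mm = 0.002630 m. Contact area A = π·d²/4 = π·(0.002630 m)²/4 = 5.433e-06 m².
In SI base units, W = 9.026 N, H = 2.930e+08 Pa, K = 2.036e-06.
By Archard's law, V = K·W·L/H = 2.036e-06 · 9.026 · 5.814 / 2.930e+08 = 3.646e-13 m³.
Average depth h = V/A = 3.646e-13 / 5.433e-06 = 6.712e-08 m.

value=6.712e-08 m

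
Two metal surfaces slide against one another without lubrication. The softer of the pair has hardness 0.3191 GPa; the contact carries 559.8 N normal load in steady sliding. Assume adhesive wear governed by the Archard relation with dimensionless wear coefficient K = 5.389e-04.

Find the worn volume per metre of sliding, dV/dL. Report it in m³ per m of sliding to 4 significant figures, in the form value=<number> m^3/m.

value=9.454e-10 m^3/m

The intermediates are displayed rounded, and each operation keeps full precision; rounded just once, at four significant digits.
Convert: Hardness H = 0.3191 GPa = 3.191e+08 Pa.
Expressed in SI base units: W = 559.8 N, H = 3.191e+08 Pa, K = 5.389e-04.
Volumetric rate dV/dL = K·W/H: 5.389e-04 · 559.8 / 3.191e+08 = 9.454e-10 m³/m.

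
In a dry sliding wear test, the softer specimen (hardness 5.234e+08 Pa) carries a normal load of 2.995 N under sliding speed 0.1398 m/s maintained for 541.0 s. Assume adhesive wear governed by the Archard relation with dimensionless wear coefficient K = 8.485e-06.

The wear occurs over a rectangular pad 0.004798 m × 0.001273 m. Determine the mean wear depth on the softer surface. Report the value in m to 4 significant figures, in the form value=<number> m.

value=6.012e-07 m

Intermediates are shown rounded; each operation runs at exact precision — one last rounding to 4 significant figures.
Convert: Distance covered L = v·t = 0.1398 m/s × 541.0 s = 75.63 m.
Convert: Contact area A = 0.004798 m × 0.001273 m = 6.108e-06 m².
In SI base units: W = 2.995 N, H = 5.234e+08 Pa, K = 8.485e-06.
Volume removed: V = K·W·L/H = 8.485e-06 · 2.995 · 75.63 / 5.234e+08 = 3.672e-12 m³.
Wear depth h = V/A = 3.672e-12 / 6.108e-06 = 6.012e-07 m.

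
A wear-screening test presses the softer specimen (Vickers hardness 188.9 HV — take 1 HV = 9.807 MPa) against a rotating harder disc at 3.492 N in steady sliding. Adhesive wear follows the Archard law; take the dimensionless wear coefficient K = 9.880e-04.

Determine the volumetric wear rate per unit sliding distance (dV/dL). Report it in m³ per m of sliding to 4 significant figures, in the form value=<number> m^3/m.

value=1.862e-12 m^3/m

Each operation holds full float precision. Intermediates are shown rounded — rounded once at the end, at 4 significant digits.
Convert: Hardness H = 188.9 HV × 9.807 MPa/HV = 1853 MPa = 1.853e+09 Pa.
Restated in SI base units: W = 3.492 N, H = 1.853e+09 Pa, K = 9.880e-04.
Volumetric rate dV/dL = K·W/H: 9.880e-04 · 3.492 / 1.853e+09 = 1.862e-12 m³/m.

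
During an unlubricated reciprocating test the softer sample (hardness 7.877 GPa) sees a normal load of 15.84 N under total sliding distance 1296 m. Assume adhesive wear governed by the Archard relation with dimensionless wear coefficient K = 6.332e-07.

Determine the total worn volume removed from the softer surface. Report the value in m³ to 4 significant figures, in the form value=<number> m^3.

value=1.650e-12 m^3

The computation maintains exact precision — printed values are rounded — one last rounding: four significant figures.
Convert: Hardness H = 7.877 GPa = 7.877e+09 Pa.
SI base units throughout: W = 15.84 N, H = 7.877e+09 Pa, K = 6.332e-07.
Archard volume V = K·W·L/H = 6.332e-07 · 15.84 · 1296 / 7.877e+09 = 1.650e-12 m³.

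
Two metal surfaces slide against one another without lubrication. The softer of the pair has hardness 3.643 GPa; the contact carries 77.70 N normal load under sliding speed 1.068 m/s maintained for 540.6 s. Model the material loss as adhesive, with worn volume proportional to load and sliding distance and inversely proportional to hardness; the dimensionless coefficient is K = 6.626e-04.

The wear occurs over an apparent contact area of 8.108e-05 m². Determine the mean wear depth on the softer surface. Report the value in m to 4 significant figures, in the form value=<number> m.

The intermediates are displayed rounded — all arithmetic holds full float precision — a lone final rounding: four significant figures.
Total distance L = v·t = 1.068 m/s × 540.6 s = 577.4 m.
Hardness H = 3.643 GPa = 3.643e+09 Pa.
In SI base units: W = 77.70 N, H = 3.643e+09 Pa, K = 6.626e-04.
Volume removed: V = K·W·L/H = 6.626e-04 · 77.70 · 577.4 / 3.643e+09 = 8.159e-09 m³.
Depth of wear h = V/A = 8.159e-09 / 8.108e-05 = 1.006e-04 m.

value=1.006e-04 m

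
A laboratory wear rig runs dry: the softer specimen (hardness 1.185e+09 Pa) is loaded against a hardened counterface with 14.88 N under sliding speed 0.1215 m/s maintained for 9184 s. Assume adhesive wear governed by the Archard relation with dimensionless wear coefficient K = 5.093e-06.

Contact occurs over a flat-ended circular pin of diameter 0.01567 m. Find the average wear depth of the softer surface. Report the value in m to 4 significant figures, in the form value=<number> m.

Shown intermediates are rounded. The computation holds full float precision, and a single final rounding, at four significant digits.
Convert: Distance L = v·t = 0.1215 m/s × 9184 s = 1116 m.
Convert: Contact area A = π·d²/4 = π·(0.01567 m)²/4 = 1.929e-04 m².
Expressed in SI base units: W = 14.88 N, H = 1.185e+09 Pa, K = 5.093e-06.
Wear volume V = K·W·L/H = 5.093e-06 · 14.88 · 1116 / 1.185e+09 = 7.136e-11 m³.
Depth of wear h = V/A = 7.136e-11 / 1.929e-04 = 3.700e-07 m.

value=3.700e-07 m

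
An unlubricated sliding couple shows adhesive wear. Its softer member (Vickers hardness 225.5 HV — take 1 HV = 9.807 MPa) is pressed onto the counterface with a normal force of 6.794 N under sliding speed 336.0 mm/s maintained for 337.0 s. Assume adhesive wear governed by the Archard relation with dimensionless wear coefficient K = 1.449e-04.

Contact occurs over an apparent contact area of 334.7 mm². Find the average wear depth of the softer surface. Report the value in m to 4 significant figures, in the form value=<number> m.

value=1.506e-07 m

Intermediate values are displayed rounded; every step runs at exact precision, and a lone final rounding, at 4 significant figures.
Convert: Sliding speed v = 336.0 mm/s = 0.3360 m/s. The distance L = v·t = 0.3360 m/s × 337.0 s = 113.2 m.
Convert: Hardness H = 225.5 HV × 9.807 MPa/HV = 2211 MPa = 2.211e+09 Pa.
Convert: Contact area A = 334.7 mm² = 3.347e-04 m².
Working in SI base units: W = 6.794 N, H = 2.211e+09 Pa, K = 1.449e-04.
Wear volume V = K·W·L/H = 1.449e-04 · 6.794 · 113.2 / 2.211e+09 = 5.041e-11 m³.
Mean depth h = V/A = 5.041e-11 / 3.347e-04 = 1.506e-07 m.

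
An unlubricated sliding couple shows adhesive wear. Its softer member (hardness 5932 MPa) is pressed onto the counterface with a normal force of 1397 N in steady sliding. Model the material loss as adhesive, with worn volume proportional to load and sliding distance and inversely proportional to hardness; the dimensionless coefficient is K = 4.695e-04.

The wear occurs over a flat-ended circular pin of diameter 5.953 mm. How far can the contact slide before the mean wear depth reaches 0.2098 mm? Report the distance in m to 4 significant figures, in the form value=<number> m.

value=52.81 m

Intermediates are displayed rounded, and all working math holds full precision; rounded once at the end: 4 significant figures.
Convert: Hardness H = 5932 MPa = 5.932e+09 Pa.
Convert: Pin diameter d = 5.953 mm = 0.005953 m. Contact area A = π·d²/4 = π·(0.005953 m)²/4 = 2.783e-05 m².
Convert: Depth limit h_lim = 0.2098 mm = 2.098e-04 m.
As SI base values: W = 1397 N, H = 5.932e+09 Pa, K = 4.695e-04.
Allowed volume V_lim = h_lim·A = 2.098e-04 · 2.783e-05 = 5.839e-09 m³.
So the life L = V_lim·H/(K·W) = 5.839e-09 · 5.932e+09 / (4.695e-04 · 1397) = 52.81 m.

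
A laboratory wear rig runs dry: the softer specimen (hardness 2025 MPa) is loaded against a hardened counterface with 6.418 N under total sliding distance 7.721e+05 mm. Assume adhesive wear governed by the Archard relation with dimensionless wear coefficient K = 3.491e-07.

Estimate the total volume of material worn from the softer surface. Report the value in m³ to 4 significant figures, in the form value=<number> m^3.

value=8.543e-13 m^3

The intermediates appear rounded, and all arithmetic maintains full float precision — rounded just once to four significant digits.
Total distance L = 7.721e+05 mm = 772.1 m.
Hardness H = 2025 MPa = 2.025e+09 Pa.
As SI base values: W = 6.418 N, H = 2.025e+09 Pa, K = 3.491e-07.
Worn volume V = K·W·L/H = 3.491e-07 · 6.418 · 772.1 / 2.025e+09 = 8.543e-13 m³.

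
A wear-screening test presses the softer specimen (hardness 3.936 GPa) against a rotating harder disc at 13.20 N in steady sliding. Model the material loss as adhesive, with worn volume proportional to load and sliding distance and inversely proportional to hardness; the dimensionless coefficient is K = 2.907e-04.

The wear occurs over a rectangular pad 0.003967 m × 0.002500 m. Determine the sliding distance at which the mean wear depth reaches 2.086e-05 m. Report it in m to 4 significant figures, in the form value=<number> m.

value=212.2 m

Every step carries exact precision; displayed values are rounded — rounded once at the end: four significant figures.
Hardness H = 3.936 GPa = 3.936e+09 Pa.
Contact area A = 0.003967 m × 0.002500 m = 9.917e-06 m².
Collected in SI base units: W = 13.20 N, H = 3.936e+09 Pa, K = 2.907e-04.
Volume at the limit: V_lim = h_lim·A = 2.086e-05 · 9.917e-06 = 2.069e-10 m³.
Sliding life L = V_lim·H/(K·W) = 2.069e-10 · 3.936e+09 / (2.907e-04 · 13.20) = 212.2 m.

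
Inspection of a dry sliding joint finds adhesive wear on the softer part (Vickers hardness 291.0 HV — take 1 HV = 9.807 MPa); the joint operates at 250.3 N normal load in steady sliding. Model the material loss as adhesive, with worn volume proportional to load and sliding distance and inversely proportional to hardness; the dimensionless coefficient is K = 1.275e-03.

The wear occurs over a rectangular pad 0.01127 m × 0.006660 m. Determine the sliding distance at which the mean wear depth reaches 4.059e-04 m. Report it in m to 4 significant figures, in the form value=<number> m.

value=272.4 m

All working math holds full precision, and intermediates appear rounded. Rounded once at the end to four significant digits.
Hardness H = 291.0 HV × 9.807 MPa/HV = 2854 MPa = 2.854e+09 Pa.
Contact area A = 0.01127 m × 0.006660 m = 7.506e-05 m².
Collected in SI base units: W = 250.3 N, H = 2.854e+09 Pa, K = 1.275e-03.
Volume at the limit: V_lim = h_lim·A = 4.059e-04 · 7.506e-05 = 3.047e-08 m³.
Life L = V_lim·H/(K·W) = 3.047e-08 · 2.854e+09 / (1.275e-03 · 250.3) = 272.4 m.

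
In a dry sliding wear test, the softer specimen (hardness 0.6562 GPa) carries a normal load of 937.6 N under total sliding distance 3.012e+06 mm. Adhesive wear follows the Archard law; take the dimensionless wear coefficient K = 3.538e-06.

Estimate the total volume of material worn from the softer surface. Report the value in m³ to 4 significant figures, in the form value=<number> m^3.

value=1.523e-08 m^3

Each operation keeps full precision, and printed values are rounded. Rounded once at the end: 4 significant digits.
Distance L = 3.012e+06 mm = 3012 m.
Hardness H = 0.6562 GPa = 6.562e+08 Pa.
Expressed in SI base units: W = 937.6 N, H = 6.562e+08 Pa, K = 3.538e-06.
The Archard volume V = K·W·L/H = 3.538e-06 · 937.6 · 3012 / 6.562e+08 = 1.523e-08 m³.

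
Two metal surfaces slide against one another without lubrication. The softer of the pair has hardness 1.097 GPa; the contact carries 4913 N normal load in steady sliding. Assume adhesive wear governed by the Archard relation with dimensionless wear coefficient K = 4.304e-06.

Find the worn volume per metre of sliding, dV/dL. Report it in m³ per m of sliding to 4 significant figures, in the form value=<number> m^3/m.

All arithmetic keeps full precision, and shown intermediates are rounded, and rounded just once: four significant figures.
Hardness H = 1.097 GPa = 1.097e+09 Pa.
Working in SI base units: W = 4913 N, H = 1.097e+09 Pa, K = 4.304e-06.
Wear rate dV/dL = K·W/H (no L dependence): 4.304e-06 · 4913 / 1.097e+09 = 1.928e-11 m³/m.

value=1.928e-11 m^3/m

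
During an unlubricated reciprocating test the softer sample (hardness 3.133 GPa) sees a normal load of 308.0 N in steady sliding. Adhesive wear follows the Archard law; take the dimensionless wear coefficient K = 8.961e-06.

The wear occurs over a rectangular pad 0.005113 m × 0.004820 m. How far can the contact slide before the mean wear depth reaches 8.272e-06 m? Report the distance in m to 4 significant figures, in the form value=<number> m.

value=231.4 m

Displayed values are rounded. Each operation holds full precision, and a single final rounding to 4 significant digits.
Convert: Hardness H = 3.133 GPa = 3.133e+09 Pa.
Convert: Contact area A = 0.005113 m × 0.004820 m = 2.464e-05 m².
Expressed in SI base units: W = 308.0 N, H = 3.133e+09 Pa, K = 8.961e-06.
Limit volume V_lim = h_lim·A = 8.272e-06 · 2.464e-05 = 2.039e-10 m³.
Thus life L = V_lim·H/(K·W) = 2.039e-10 · 3.133e+09 / (8.961e-06 · 308.0) = 231.4 m.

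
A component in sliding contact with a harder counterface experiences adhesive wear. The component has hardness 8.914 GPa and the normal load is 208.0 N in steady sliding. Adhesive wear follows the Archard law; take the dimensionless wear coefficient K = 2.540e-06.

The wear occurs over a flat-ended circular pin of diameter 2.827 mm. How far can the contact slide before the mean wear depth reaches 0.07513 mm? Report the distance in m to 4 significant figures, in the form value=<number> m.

value=7957 m

Shown intermediates are rounded; each operation maintains full float precision — a single final rounding: four significant figures.
Convert: Hardness H = 8.914 GPa = 8.914e+09 Pa.
Convert: Pin diameter d = 2.827 mm = 0.002827 m. Contact area A = π·d²/4 = π·(0.002827 m)²/4 = 6.277e-06 m².
Convert: Depth limit h_lim = 0.07513 mm = 7.513e-05 m.
Restated in SI base units: W = 208.0 N, H = 8.914e+09 Pa, K = 2.540e-06.
At the depth limit, V_lim = h_lim·A = 7.513e-05 · 6.277e-06 = 4.716e-10 m³.
Thus life L = V_lim·H/(K·W) = 4.716e-10 · 8.914e+09 / (2.540e-06 · 208.0) = 7957 m.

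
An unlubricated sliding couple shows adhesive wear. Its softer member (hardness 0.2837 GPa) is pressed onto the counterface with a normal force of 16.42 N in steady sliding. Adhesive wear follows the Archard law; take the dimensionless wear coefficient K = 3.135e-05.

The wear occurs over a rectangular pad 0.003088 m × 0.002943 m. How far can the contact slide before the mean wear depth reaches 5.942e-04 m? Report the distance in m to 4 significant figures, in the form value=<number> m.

value=2976 m

Intermediates appear rounded. All working math maintains full float precision; a lone final rounding: four significant digits.
Hardness H = 0.2837 GPa = 2.837e+08 Pa.
Contact area A = 0.003088 m × 0.002943 m = 9.088e-06 m².
SI base units throughout: W = 16.42 N, H = 2.837e+08 Pa, K = 3.135e-05.
Allowed volume V_lim = h_lim·A = 5.942e-04 · 9.088e-06 = 5.400e-09 m³.
Inverting, life L = V_lim·H/(K·W) = 5.400e-09 · 2.837e+08 / (3.135e-05 · 16.42) = 2976 m.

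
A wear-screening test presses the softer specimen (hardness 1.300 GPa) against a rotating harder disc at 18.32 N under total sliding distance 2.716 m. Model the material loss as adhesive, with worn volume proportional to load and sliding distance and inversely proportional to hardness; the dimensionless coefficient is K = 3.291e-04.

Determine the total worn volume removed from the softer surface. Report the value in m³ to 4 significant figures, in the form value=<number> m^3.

value=1.260e-11 m^3

Displayed values are rounded, and each operation keeps full float precision — rounded just once to four significant figures.
Convert: Hardness H = 1.300 GPa = 1.300e+09 Pa.
SI base units throughout: W = 18.32 N, H = 1.300e+09 Pa, K = 3.291e-04.
Archard relation: V = K·W·L/H = 3.291e-04 · 18.32 · 2.716 / 1.300e+09 = 1.260e-11 m³.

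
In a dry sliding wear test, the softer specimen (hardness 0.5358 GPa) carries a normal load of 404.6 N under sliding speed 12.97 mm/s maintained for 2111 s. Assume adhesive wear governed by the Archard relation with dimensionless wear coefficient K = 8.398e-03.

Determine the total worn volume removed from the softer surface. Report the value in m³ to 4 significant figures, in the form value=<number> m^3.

value=1.736e-07 m^3

The algebra carries full float precision, and quoted intermediates are rounded. Rounded just once to 4 significant digits.
Sliding speed v = 12.97 mm/s = 0.01297 m/s. Distance L = v·t = 0.01297 m/s × 2111 s = 27.38 m.
Hardness H = 0.5358 GPa = 5.358e+08 Pa.
In SI base units: W = 404.6 N, H = 5.358e+08 Pa, K = 8.398e-03.
Worn volume V = K·W·L/H = 8.398e-03 · 404.6 · 27.38 / 5.358e+08 = 1.736e-07 m³.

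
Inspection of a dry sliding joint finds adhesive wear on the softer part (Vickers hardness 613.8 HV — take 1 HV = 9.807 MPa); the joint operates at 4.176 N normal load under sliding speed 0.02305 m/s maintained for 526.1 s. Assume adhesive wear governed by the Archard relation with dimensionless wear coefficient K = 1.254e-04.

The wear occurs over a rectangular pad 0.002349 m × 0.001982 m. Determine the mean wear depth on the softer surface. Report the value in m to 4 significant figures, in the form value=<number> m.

value=2.266e-07 m

The algebra holds full precision — the intermediates are displayed rounded — rounded just once, at four significant figures.
Distance L = v·t = 0.02305 m/s × 526.1 s = 12.13 m.
Hardness H = 613.8 HV × 9.807 MPa/HV = 6020 MPa = 6.020e+09 Pa.
Contact area A = 0.002349 m × 0.001982 m = 4.656e-06 m².
In SI base units: W = 4.176 N, H = 6.020e+09 Pa, K = 1.254e-04.
By Archard's law, V = K·W·L/H = 1.254e-04 · 4.176 · 12.13 / 6.020e+09 = 1.055e-12 m³.
Wear depth h = V/A = 1.055e-12 / 4.656e-06 = 2.266e-07 m.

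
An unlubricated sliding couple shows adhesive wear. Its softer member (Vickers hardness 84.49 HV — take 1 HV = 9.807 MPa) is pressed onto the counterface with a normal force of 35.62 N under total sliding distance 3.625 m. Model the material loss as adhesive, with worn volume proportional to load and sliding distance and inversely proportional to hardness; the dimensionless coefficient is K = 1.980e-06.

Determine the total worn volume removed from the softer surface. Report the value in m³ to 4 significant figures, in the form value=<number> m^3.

Intermediate values are printed rounded — the computation carries full float precision, and a single final rounding to 4 significant figures.
Convert: Hardness H = 84.49 HV × 9.807 MPa/HV = 828.6 MPa = 8.286e+08 Pa.
Collected in SI base units: W = 35.62 N, H = 8.286e+08 Pa, K = 1.980e-06.
Archard volume V = K·W·L/H = 1.980e-06 · 35.62 · 3.625 / 8.286e+08 = 3.086e-13 m³.

value=3.086e-13 m^3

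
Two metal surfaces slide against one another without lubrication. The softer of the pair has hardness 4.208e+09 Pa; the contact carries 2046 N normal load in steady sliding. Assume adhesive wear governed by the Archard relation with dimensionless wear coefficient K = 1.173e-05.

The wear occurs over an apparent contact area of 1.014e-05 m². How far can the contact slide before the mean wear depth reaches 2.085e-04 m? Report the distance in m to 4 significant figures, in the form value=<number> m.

value=370.7 m

All arithmetic runs at exact precision. Quoted intermediates are rounded. Rounded just once, at 4 significant digits.
SI base units throughout: W = 2046 N, H = 4.208e+09 Pa, K = 1.173e-05.
Limit volume V_lim = h_lim·A = 2.085e-04 · 1.014e-05 = 2.114e-09 m³.
Life L = V_lim·H/(K·W) = 2.114e-09 · 4.208e+09 / (1.173e-05 · 2046) = 370.7 m.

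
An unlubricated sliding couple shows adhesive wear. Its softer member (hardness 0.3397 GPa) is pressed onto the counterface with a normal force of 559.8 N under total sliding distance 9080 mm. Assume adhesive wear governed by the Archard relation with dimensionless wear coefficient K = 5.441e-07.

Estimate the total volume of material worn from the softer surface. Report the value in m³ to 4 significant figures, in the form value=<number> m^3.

Intermediates are printed rounded. The algebra keeps full precision — one final rounding, at four significant digits.
Convert: Path length L = 9080 mm = 9.080 m.
Convert: Hardness H = 0.3397 GPa = 3.397e+08 Pa.
In SI base units, W = 559.8 N, H = 3.397e+08 Pa, K = 5.441e-07.
Worn volume V = K·W·L/H = 5.441e-07 · 559.8 · 9.080 / 3.397e+08 = 8.141e-12 m³.

value=8.141e-12 m^3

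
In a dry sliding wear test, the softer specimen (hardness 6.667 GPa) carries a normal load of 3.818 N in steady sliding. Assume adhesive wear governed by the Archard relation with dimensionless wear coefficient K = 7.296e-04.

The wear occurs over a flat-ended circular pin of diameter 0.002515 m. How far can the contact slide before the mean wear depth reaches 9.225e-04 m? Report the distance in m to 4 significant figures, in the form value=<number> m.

value=1.097e+04 m

Intermediate values are displayed rounded, and each operation runs at full precision; rounded once at the end, at 4 significant digits.
Convert: Hardness H = 6.667 GPa = 6.667e+09 Pa.
Convert: Contact area A = π·d²/4 = π·(0.002515 m)²/4 = 4.968e-06 m².
Expressed in SI base units: W = 3.818 N, H = 6.667e+09 Pa, K = 7.296e-04.
At the depth limit, V_lim = h_lim·A = 9.225e-04 · 4.968e-06 = 4.583e-09 m³.
Sliding life L = V_lim·H/(K·W) = 4.583e-09 · 6.667e+09 / (7.296e-04 · 3.818) = 1.097e+04 m.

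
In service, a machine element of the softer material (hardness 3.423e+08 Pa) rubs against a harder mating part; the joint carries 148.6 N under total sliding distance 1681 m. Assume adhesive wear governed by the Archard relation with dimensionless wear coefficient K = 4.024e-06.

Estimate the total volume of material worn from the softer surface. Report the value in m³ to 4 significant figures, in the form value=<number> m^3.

value=2.937e-09 m^3

Intermediates are printed rounded. All arithmetic runs at full float precision — one final rounding, at four significant figures.
Working in SI base units: W = 148.6 N, H = 3.423e+08 Pa, K = 4.024e-06.
Worn volume V = K·W·L/H = 4.024e-06 · 148.6 · 1681 / 3.423e+08 = 2.937e-09 m³.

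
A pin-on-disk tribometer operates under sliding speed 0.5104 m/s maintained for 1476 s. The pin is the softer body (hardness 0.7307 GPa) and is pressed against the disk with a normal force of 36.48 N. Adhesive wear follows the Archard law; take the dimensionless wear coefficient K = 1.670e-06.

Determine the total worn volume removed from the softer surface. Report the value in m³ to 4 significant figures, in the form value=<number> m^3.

Intermediates are displayed rounded; all arithmetic keeps exact precision; one final rounding: 4 significant digits.
Convert: The distance L = v·t = 0.5104 m/s × 1476 s = 753.4 m.
Convert: Hardness H = 0.7307 GPa = 7.307e+08 Pa.
Restated in SI base units: W = 36.48 N, H = 7.307e+08 Pa, K = 1.670e-06.
Volume removed: V = K·W·L/H = 1.670e-06 · 36.48 · 753.4 / 7.307e+08 = 6.281e-11 m³.

value=6.281e-11 m^3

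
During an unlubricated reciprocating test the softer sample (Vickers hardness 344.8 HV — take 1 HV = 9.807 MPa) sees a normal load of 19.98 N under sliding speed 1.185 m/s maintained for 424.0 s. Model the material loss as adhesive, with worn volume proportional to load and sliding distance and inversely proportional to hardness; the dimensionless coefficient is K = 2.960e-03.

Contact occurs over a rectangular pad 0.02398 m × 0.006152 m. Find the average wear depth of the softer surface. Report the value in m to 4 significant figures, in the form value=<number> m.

value=5.957e-05 m

Intermediates are printed rounded, and all working math runs at full float precision — one last rounding, at four significant digits.
Distance covered L = v·t = 1.185 m/s × 424.0 s = 502.4 m.
Hardness H = 344.8 HV × 9.807 MPa/HV = 3381 MPa = 3.381e+09 Pa.
Contact area A = 0.02398 m × 0.006152 m = 1.475e-04 m².
Working in SI base units: W = 19.98 N, H = 3.381e+09 Pa, K = 2.960e-03.
Wear volume V = K·W·L/H = 2.960e-03 · 19.98 · 502.4 / 3.381e+09 = 8.788e-09 m³.
Wear depth h = V/A = 8.788e-09 / 1.475e-04 = 5.957e-05 m.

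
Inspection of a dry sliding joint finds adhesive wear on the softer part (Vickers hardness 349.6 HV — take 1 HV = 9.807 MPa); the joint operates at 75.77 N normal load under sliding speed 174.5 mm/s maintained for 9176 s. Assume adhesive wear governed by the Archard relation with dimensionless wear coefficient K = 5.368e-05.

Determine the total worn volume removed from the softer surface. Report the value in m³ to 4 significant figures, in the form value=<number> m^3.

Intermediate values are displayed rounded; all working math holds full float precision. Rounded once at the end, at 4 significant digits.
Convert: Sliding speed v = 174.5 mm/s = 0.1745 m/s. Distance L = v·t = 0.1745 m/s × 9176 s = 1601 m.
Convert: Hardness H = 349.6 HV × 9.807 MPa/HV = 3429 MPa = 3.429e+09 Pa.
Collected in SI base units: W = 75.77 N, H = 3.429e+09 Pa, K = 5.368e-05.
Apply Archard: V = K·W·L/H = 5.368e-05 · 75.77 · 1601 / 3.429e+09 = 1.900e-09 m³.

value=1.900e-09 m^3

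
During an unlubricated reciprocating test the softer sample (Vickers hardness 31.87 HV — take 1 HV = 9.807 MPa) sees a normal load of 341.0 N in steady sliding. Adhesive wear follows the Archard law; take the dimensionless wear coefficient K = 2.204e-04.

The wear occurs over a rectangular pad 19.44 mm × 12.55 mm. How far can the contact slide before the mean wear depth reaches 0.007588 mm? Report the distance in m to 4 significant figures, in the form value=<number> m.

Printed values are rounded — the computation runs at full precision — rounded just once to four significant figures.
Convert: Hardness H = 31.87 HV × 9.807 MPa/HV = 312.5 MPa = 3.125e+08 Pa.
Convert: Pad sides 19.44 mm × 12.55 mm = 0.01944 m × 0.01255 m. Contact area A = 0.01944 m × 0.01255 m = 2.440e-04 m².
Convert: Depth limit h_lim = 0.007588 mm = 7.588e-06 m.
Collected in SI base units: W = 341.0 N, H = 3.125e+08 Pa, K = 2.204e-04.
Allowed volume V_lim = h_lim·A = 7.588e-06 · 2.440e-04 = 1.851e-09 m³.
Thus life L = V_lim·H/(K·W) = 1.851e-09 · 3.125e+08 / (2.204e-04 · 341.0) = 7.699 m.

value=7.699 m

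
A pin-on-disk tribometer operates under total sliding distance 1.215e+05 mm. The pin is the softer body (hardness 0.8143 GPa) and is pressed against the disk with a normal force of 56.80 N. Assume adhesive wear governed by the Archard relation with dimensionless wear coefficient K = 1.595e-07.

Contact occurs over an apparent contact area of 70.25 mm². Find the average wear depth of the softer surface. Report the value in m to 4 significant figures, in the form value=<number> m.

The intermediates are printed rounded. Every step maintains exact precision. Rounded once at the end: four significant digits.
Convert: Total distance L = 1.215e+05 mm = 121.5 m.
Convert: Hardness H = 0.8143 GPa = 8.143e+08 Pa.
Convert: Contact area A = 70.25 mm² = 7.025e-05 m².
Working in SI base units: W = 56.80 N, H = 8.143e+08 Pa, K = 1.595e-07.
By Archard's law, V = K·W·L/H = 1.595e-07 · 56.80 · 121.5 / 8.143e+08 = 1.352e-12 m³.
Depth of wear h = V/A = 1.352e-12 / 7.025e-05 = 1.924e-08 m.

value=1.924e-08 m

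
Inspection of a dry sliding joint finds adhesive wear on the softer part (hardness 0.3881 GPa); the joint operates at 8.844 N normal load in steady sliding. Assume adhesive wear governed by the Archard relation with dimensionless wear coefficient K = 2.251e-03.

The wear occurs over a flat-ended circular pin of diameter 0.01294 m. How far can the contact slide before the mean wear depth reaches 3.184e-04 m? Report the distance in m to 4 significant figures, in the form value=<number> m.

Printed values are rounded. Each operation keeps exact precision; a lone final rounding: four significant digits.
Hardness H = 0.3881 GPa = 3.881e+08 Pa.
Contact area A = π·d²/4 = π·(0.01294 m)²/4 = 1.315e-04 m².
Expressed in SI base units: W = 8.844 N, H = 3.881e+08 Pa, K = 2.251e-03.
Limit volume V_lim = h_lim·A = 3.184e-04 · 1.315e-04 = 4.187e-08 m³.
Life L = V_lim·H/(K·W) = 4.187e-08 · 3.881e+08 / (2.251e-03 · 8.844) = 816.3 m.

value=816.3 m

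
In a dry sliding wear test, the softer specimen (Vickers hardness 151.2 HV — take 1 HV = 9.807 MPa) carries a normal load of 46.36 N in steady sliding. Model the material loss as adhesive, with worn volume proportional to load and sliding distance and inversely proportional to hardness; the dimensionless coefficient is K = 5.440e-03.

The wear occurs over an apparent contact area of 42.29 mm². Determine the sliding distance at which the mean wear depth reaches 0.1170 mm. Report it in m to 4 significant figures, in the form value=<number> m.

value=29.09 m

Printed values are rounded — the computation holds exact precision, and rounded once at the end: four significant digits.
Convert: Hardness H = 151.2 HV × 9.807 MPa/HV = 1483 MPa = 1.483e+09 Pa.
Convert: Contact area A = 42.29 mm² = 4.229e-05 m².
Convert: Depth limit h_lim = 0.1170 mm = 1.170e-04 m.
As SI base values: W = 46.36 N, H = 1.483e+09 Pa, K = 5.440e-03.
Permissible volume V_lim = h_lim·A = 1.170e-04 · 4.229e-05 = 4.948e-09 m³.
So the life L = V_lim·H/(K·W) = 4.948e-09 · 1.483e+09 / (5.440e-03 · 46.36) = 29.09 m.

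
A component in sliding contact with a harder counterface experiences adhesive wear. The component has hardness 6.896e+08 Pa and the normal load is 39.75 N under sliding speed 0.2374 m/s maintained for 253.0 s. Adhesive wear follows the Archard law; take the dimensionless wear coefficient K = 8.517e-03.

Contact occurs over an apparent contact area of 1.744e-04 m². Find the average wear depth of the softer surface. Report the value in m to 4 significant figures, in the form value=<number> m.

value=1.691e-04 m

Intermediates are shown rounded, and every step runs at full precision. Rounded just once, at 4 significant digits.
Distance covered L = v·t = 0.2374 m/s × 253.0 s = 60.06 m.
As SI base values: W = 39.75 N, H = 6.896e+08 Pa, K = 8.517e-03.
Volume removed: V = K·W·L/H = 8.517e-03 · 39.75 · 60.06 / 6.896e+08 = 2.949e-08 m³.
Mean depth h = V/A = 2.949e-08 / 1.744e-04 = 1.691e-04 m.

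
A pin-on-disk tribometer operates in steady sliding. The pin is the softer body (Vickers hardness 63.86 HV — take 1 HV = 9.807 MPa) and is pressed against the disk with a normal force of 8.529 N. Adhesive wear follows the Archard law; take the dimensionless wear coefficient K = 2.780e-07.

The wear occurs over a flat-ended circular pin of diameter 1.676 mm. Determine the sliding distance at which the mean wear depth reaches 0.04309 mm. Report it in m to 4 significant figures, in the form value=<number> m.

value=2.511e+04 m

The intermediates are shown rounded, and each operation maintains exact precision — rounded once at the end to four significant figures.
Hardness H = 63.86 HV × 9.807 MPa/HV = 626.3 MPa = 6.263e+08 Pa.
Pin diameter d = 1.676 mm = 0.001676 m. Contact area A = π·d²/4 = π·(0.001676 m)²/4 = 2.206e-06 m².
Depth limit h_lim = 0.04309 mm = 4.309e-05 m.
In SI base units, W = 8.529 N, H = 6.263e+08 Pa, K = 2.780e-07.
Volume at the limit: V_lim = h_lim·A = 4.309e-05 · 2.206e-06 = 9.506e-11 m³.
So the life L = V_lim·H/(K·W) = 9.506e-11 · 6.263e+08 / (2.780e-07 · 8.529) = 2.511e+04 m.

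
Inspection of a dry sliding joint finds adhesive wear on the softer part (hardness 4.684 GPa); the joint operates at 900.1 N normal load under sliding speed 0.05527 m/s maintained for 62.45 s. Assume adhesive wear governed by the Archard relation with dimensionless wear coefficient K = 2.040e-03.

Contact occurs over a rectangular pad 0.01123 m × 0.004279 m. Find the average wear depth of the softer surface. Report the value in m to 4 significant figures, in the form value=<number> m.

value=2.816e-05 m

All arithmetic carries full precision; the intermediates are shown rounded. Rounded once at the end, at four significant figures.
Convert: Distance L = v·t = 0.05527 m/s × 62.45 s = 3.452 m.
Convert: Hardness H = 4.684 GPa = 4.684e+09 Pa.
Convert: Contact area A = 0.01123 m × 0.004279 m = 4.805e-05 m².
In SI base units, W = 900.1 N, H = 4.684e+09 Pa, K = 2.040e-03.
Volume removed: V = K·W·L/H = 2.040e-03 · 900.1 · 3.452 / 4.684e+09 = 1.353e-09 m³.
Depth of wear h = V/A = 1.353e-09 / 4.805e-05 = 2.816e-05 m.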